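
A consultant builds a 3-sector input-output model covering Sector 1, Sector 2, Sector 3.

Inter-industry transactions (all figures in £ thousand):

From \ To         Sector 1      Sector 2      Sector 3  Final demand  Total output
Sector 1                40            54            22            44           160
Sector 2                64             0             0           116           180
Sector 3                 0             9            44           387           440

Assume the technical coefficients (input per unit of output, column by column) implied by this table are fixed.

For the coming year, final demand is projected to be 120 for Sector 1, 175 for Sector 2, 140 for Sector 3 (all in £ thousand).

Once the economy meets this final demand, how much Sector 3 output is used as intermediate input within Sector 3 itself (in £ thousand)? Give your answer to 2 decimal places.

Technical coefficients a_ij = z_ij / X_j:
  a_11 = 40/160 = 0.25, a_21 = 64/160 = 0.40, a_31 = 0/160 = 0.00
  a_12 = 54/180 = 0.30, a_22 = 0/180 = 0.00, a_32 = 9/180 = 0.05
  a_13 = 22/440 = 0.05, a_23 = 0/440 = 0.00, a_33 = 44/440 = 0.10
I − A =
  [   0.75    -0.30    -0.05]
  [  -0.40     1.00     0.00]
  [   0.00    -0.05     0.90]
Cofactors of I−A, C_ij = (−1)^(i+j)·(minor ij) (rows/columns in the sector order above):
  C_11 = (1.00)(0.90) − (0.00)(-0.05) = 0.9000
  C_12 = −[(-0.40)(0.90) − (0.00)(0.00)] = 0.3600
  C_13 = (-0.40)(-0.05) − (1.00)(0.00) = 0.0200
  C_21 = −[(-0.30)(0.90) − (-0.05)(-0.05)] = 0.2725
  C_22 = (0.75)(0.90) − (-0.05)(0.00) = 0.6750
  C_23 = −[(0.75)(-0.05) − (-0.30)(0.00)] = 0.0375
  C_31 = (-0.30)(0.00) − (-0.05)(1.00) = 0.0500
  C_32 = −[(0.75)(0.00) − (-0.05)(-0.40)] = 0.0200
  C_33 = (0.75)(1.00) − (-0.30)(-0.40) = 0.6300
det(I−A) = Σ_j (I−A)_1j·C_1j = (0.75)(0.9000) + (-0.30)(0.3600) + (-0.05)(0.0200) = 0.5660
adj(I−A) = Cᵀ =
  [ 0.9000   0.2725   0.0500]
  [ 0.3600   0.6750   0.0200]
  [ 0.0200   0.0375   0.6300]
(I − A)⁻¹ = adj(I−A) / det(I−A) ≈
  [   1.5901     0.4814     0.0883]
  [   0.6360     1.1926     0.0353]
  [   0.0353     0.0663     1.1131]
First solve x = (I − A)⁻¹ d = adj(I−A)·d / det(I−A); in particular x_3 = (0.0200·120 + 0.0375·175 + 0.6300·140) / 0.5660 = 97.1625 / 0.5660 ≈ 171.6652.
Intermediate flow from 3 to 3: z_33 = a_33 · x_3 = 0.10 × 97.1625 / 0.5660 = 9.71625 / 0.5660 ≈ 17.17.

z_33 = 17.17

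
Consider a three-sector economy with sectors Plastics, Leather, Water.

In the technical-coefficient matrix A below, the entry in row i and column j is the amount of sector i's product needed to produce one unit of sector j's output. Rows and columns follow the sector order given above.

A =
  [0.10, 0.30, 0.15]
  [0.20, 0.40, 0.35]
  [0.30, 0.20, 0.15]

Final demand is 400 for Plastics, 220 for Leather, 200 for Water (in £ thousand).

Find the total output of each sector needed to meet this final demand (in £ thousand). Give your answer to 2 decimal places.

x_1 = 990.02, x_2 = 1202.85, x_3 = 867.74

I − A =
  [   0.90    -0.30    -0.15]
  [  -0.20     0.60    -0.35]
  [  -0.30    -0.20     0.85]
Cofactors of I−A, C_ij = (−1)^(i+j)·(minor ij) (rows/columns in the sector order above):
  C_11 = (0.60)(0.85) − (-0.35)(-0.20) = 0.4400
  C_12 = −[(-0.20)(0.85) − (-0.35)(-0.30)] = 0.2750
  C_13 = (-0.20)(-0.20) − (0.60)(-0.30) = 0.2200
  C_21 = −[(-0.30)(0.85) − (-0.15)(-0.20)] = 0.2850
  C_22 = (0.90)(0.85) − (-0.15)(-0.30) = 0.7200
  C_23 = −[(0.90)(-0.20) − (-0.30)(-0.30)] = 0.2700
  C_31 = (-0.30)(-0.35) − (-0.15)(0.60) = 0.1950
  C_32 = −[(0.90)(-0.35) − (-0.15)(-0.20)] = 0.3450
  C_33 = (0.90)(0.60) − (-0.30)(-0.20) = 0.4800
det(I−A) = Σ_j (I−A)_1j·C_1j = (0.90)(0.4400) + (-0.30)(0.2750) + (-0.15)(0.2200) = 0.2805
adj(I−A) = Cᵀ =
  [ 0.4400   0.2850   0.1950]
  [ 0.2750   0.7200   0.3450]
  [ 0.2200   0.2700   0.4800]
(I − A)⁻¹ = adj(I−A) / det(I−A) ≈
  [   1.5686     1.0160     0.6952]
  [   0.9804     2.5668     1.2299]
  [   0.7843     0.9626     1.7112]
x = (I − A)⁻¹ d = adj(I−A)·d / det(I−A), with det(I−A) = 0.2805:
  x_1 = (0.4400·400 + 0.2850·220 + 0.1950·200) / 0.2805 = 277.70 / 0.2805 ≈ 990.02
  x_2 = (0.2750·400 + 0.7200·220 + 0.3450·200) / 0.2805 = 337.40 / 0.2805 ≈ 1202.85
  x_3 = (0.2200·400 + 0.2700·220 + 0.4800·200) / 0.2805 = 243.40 / 0.2805 ≈ 867.74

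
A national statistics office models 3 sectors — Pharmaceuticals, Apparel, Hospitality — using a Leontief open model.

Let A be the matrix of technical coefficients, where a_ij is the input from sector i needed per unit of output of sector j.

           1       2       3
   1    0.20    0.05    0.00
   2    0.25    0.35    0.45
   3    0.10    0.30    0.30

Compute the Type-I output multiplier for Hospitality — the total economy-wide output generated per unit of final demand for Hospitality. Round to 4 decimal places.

m_3 = 3.6327

I − A =
  [   0.80    -0.05     0.00]
  [  -0.25     0.65    -0.45]
  [  -0.10    -0.30     0.70]
Cofactors of I−A, C_ij = (−1)^(i+j)·(minor ij) (rows/columns in the sector order above):
  C_11 = (0.65)(0.70) − (-0.45)(-0.30) = 0.3200
  C_12 = −[(-0.25)(0.70) − (-0.45)(-0.10)] = 0.2200
  C_13 = (-0.25)(-0.30) − (0.65)(-0.10) = 0.1400
  C_21 = −[(-0.05)(0.70) − (0.00)(-0.30)] = 0.0350
  C_22 = (0.80)(0.70) − (0.00)(-0.10) = 0.5600
  C_23 = −[(0.80)(-0.30) − (-0.05)(-0.10)] = 0.2450
  C_31 = (-0.05)(-0.45) − (0.00)(0.65) = 0.0225
  C_32 = −[(0.80)(-0.45) − (0.00)(-0.25)] = 0.3600
  C_33 = (0.80)(0.65) − (-0.05)(-0.25) = 0.5075
det(I−A) = Σ_j (I−A)_1j·C_1j = (0.80)(0.3200) + (-0.05)(0.2200) + (0.00)(0.1400) = 0.2450
adj(I−A) = Cᵀ =
  [ 0.3200   0.0350   0.0225]
  [ 0.2200   0.5600   0.3600]
  [ 0.1400   0.2450   0.5075]
(I − A)⁻¹ = adj(I−A) / det(I−A) ≈
  [   1.30612     0.14286     0.09184]
  [   0.89796     2.28571     1.46939]
  [   0.57143     1.00000     2.07143]
The output multiplier for sector j is the column-j sum of the Leontief inverse (I − A)⁻¹ = adj(I−A) / det(I−A).
Column 3 of adj(I−A): (0.0225, 0.3600, 0.5075); det(I−A) = 0.2450.
m_3 = (0.0225 + 0.3600 + 0.5075) / 0.2450 = 0.89 / 0.2450 ≈ 3.6327.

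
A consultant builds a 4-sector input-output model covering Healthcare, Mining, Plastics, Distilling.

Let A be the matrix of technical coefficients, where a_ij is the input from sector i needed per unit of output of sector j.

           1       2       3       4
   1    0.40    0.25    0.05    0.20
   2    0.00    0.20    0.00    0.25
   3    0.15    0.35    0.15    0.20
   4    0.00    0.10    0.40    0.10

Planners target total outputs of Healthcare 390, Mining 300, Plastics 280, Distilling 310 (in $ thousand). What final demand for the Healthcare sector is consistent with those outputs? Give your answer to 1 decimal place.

I − A =
  [   0.60    -0.25    -0.05    -0.20]
  [   0.00     0.80     0.00    -0.25]
  [  -0.15    -0.35     0.85    -0.20]
  [   0.00    -0.10    -0.40     0.90]
d = (I − A) x:
  d_1 = (+0.60)·390 + (-0.25)·300 + (-0.05)·280 + (-0.20)·310 = 83.0
  d_2 = (+0.00)·390 + (+0.80)·300 + (+0.00)·280 + (-0.25)·310 = 162.5
  d_3 = (-0.15)·390 + (-0.35)·300 + (+0.85)·280 + (-0.20)·310 = 12.5
  d_4 = (+0.00)·390 + (-0.10)·300 + (-0.40)·280 + (+0.90)·310 = 137.0

d_1 = 83.0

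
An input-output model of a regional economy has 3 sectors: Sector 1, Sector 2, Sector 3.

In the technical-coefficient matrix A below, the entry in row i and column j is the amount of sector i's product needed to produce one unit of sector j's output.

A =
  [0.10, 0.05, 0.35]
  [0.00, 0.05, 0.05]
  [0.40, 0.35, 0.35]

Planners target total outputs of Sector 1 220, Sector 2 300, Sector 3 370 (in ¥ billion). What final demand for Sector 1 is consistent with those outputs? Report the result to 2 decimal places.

I − A =
  [   0.90    -0.05    -0.35]
  [   0.00     0.95    -0.05]
  [  -0.40    -0.35     0.65]
d = (I − A) x:
  d_1 = (+0.90)·220 + (-0.05)·300 + (-0.35)·370 = 53.50
  d_2 = (+0.00)·220 + (+0.95)·300 + (-0.05)·370 = 266.50
  d_3 = (-0.40)·220 + (-0.35)·300 + (+0.65)·370 = 47.50

d_1 = 53.50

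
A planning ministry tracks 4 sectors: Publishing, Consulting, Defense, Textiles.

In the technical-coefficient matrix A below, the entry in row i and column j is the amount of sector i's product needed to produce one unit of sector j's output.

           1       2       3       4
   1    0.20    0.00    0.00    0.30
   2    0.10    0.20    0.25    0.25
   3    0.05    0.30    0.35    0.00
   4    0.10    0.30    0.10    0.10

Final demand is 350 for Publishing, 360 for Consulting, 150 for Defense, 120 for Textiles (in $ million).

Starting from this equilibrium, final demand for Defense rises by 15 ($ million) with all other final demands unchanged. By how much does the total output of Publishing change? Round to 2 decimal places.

I − A =
  [   0.80     0.00     0.00    -0.30]
  [  -0.10     0.80    -0.25    -0.25]
  [  -0.05    -0.30     0.65     0.00]
  [  -0.10    -0.30    -0.10     0.90]
Compute the cofactors C_ij = (−1)^(i+j)·(3×3 minor ij) of I−A; the adjugate is their transpose:
adj(I−A) = Cᵀ =
  [ 0.34425   0.06750   0.04650   0.13350]
  [ 0.08725   0.44700   0.19550   0.15325]
  [ 0.06675   0.21150   0.48300   0.08100]
  [ 0.07475   0.18000   0.12400   0.35600]
det(I−A) = Σ_j (I−A)_1j·C_1j = (0.80)(0.34425) + (0.00)(0.08725) + (0.00)(0.06675) + (-0.30)(0.07475) = 0.252975
(I − A)⁻¹ = adj(I−A) / det(I−A) ≈
  [   1.3608     0.2668     0.1838     0.5277]
  [   0.3449     1.7670     0.7728     0.6058]
  [   0.2639     0.8361     1.9093     0.3202]
  [   0.2955     0.7115     0.4902     1.4073]
Δx = (I − A)⁻¹ Δd with Δd having +15 in the Defense component and 0 elsewhere.
So Δx_1 = L_13 · (+15), where L_13 = adj(I−A)_13 / det(I−A) = 0.04650 / 0.252975.
Δx_1 = 0.04650 × (+15) / 0.252975 = 0.6975 / 0.252975 ≈ 2.76.

Δx_1 = 2.76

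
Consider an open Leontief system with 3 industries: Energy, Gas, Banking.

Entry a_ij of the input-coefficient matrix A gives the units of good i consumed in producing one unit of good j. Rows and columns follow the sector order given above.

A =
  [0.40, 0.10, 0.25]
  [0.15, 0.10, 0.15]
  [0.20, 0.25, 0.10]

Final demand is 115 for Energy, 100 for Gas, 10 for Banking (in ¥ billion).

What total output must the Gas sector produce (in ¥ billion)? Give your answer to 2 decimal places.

I − A =
  [   0.60    -0.10    -0.25]
  [  -0.15     0.90    -0.15]
  [  -0.20    -0.25     0.90]
Cofactors of I−A, C_ij = (−1)^(i+j)·(minor ij) (rows/columns in the sector order above):
  C_11 = (0.90)(0.90) − (-0.15)(-0.25) = 0.7725
  C_12 = −[(-0.15)(0.90) − (-0.15)(-0.20)] = 0.1650
  C_13 = (-0.15)(-0.25) − (0.90)(-0.20) = 0.2175
  C_21 = −[(-0.10)(0.90) − (-0.25)(-0.25)] = 0.1525
  C_22 = (0.60)(0.90) − (-0.25)(-0.20) = 0.4900
  C_23 = −[(0.60)(-0.25) − (-0.10)(-0.20)] = 0.1700
  C_31 = (-0.10)(-0.15) − (-0.25)(0.90) = 0.2400
  C_32 = −[(0.60)(-0.15) − (-0.25)(-0.15)] = 0.1275
  C_33 = (0.60)(0.90) − (-0.10)(-0.15) = 0.5250
det(I−A) = Σ_j (I−A)_1j·C_1j = (0.60)(0.7725) + (-0.10)(0.1650) + (-0.25)(0.2175) = 0.392625
adj(I−A) = Cᵀ =
  [ 0.7725   0.1525   0.2400]
  [ 0.1650   0.4900   0.1275]
  [ 0.2175   0.1700   0.5250]
(I − A)⁻¹ = adj(I−A) / det(I−A) ≈
  [   1.9675     0.3884     0.6113]
  [   0.4202     1.2480     0.3247]
  [   0.5540     0.4330     1.3372]
x = (I − A)⁻¹ d = adj(I−A)·d / det(I−A), with det(I−A) = 0.392625:
  x_E = (0.7725·115 + 0.1525·100 + 0.2400·10) / 0.392625 = 106.4875 / 0.392625 ≈ 271.22
  x_G = (0.1650·115 + 0.4900·100 + 0.1275·10) / 0.392625 = 69.25 / 0.392625 ≈ 176.38
  x_B = (0.2175·115 + 0.1700·100 + 0.5250·10) / 0.392625 = 47.2625 / 0.392625 ≈ 120.38

x_G = 176.38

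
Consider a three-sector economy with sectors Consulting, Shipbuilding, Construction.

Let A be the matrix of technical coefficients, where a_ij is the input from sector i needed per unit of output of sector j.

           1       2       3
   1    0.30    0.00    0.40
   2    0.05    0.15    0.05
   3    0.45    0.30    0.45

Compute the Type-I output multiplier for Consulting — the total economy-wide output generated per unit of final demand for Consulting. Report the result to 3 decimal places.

I − A =
  [   0.70     0.00    -0.40]
  [  -0.05     0.85    -0.05]
  [  -0.45    -0.30     0.55]
Cofactors of I−A, C_ij = (−1)^(i+j)·(minor ij) (rows/columns in the sector order above):
  C_11 = (0.85)(0.55) − (-0.05)(-0.30) = 0.4525
  C_12 = −[(-0.05)(0.55) − (-0.05)(-0.45)] = 0.0500
  C_13 = (-0.05)(-0.30) − (0.85)(-0.45) = 0.3975
  C_21 = −[(0.00)(0.55) − (-0.40)(-0.30)] = 0.1200
  C_22 = (0.70)(0.55) − (-0.40)(-0.45) = 0.2050
  C_23 = −[(0.70)(-0.30) − (0.00)(-0.45)] = 0.2100
  C_31 = (0.00)(-0.05) − (-0.40)(0.85) = 0.3400
  C_32 = −[(0.70)(-0.05) − (-0.40)(-0.05)] = 0.0550
  C_33 = (0.70)(0.85) − (0.00)(-0.05) = 0.5950
det(I−A) = Σ_j (I−A)_1j·C_1j = (0.70)(0.4525) + (0.00)(0.0500) + (-0.40)(0.3975) = 0.15775
adj(I−A) = Cᵀ =
  [ 0.4525   0.1200   0.3400]
  [ 0.0500   0.2050   0.0550]
  [ 0.3975   0.2100   0.5950]
(I − A)⁻¹ = adj(I−A) / det(I−A) ≈
  [   2.8685     0.7607     2.1553]
  [   0.3170     1.2995     0.3487]
  [   2.5198     1.3312     3.7718]
The output multiplier for sector j is the column-j sum of the Leontief inverse (I − A)⁻¹ = adj(I−A) / det(I−A).
Column 1 of adj(I−A): (0.4525, 0.0500, 0.3975); det(I−A) = 0.15775.
m_1 = (0.4525 + 0.0500 + 0.3975) / 0.15775 = 0.90 / 0.15775 ≈ 5.705.

m_1 = 5.705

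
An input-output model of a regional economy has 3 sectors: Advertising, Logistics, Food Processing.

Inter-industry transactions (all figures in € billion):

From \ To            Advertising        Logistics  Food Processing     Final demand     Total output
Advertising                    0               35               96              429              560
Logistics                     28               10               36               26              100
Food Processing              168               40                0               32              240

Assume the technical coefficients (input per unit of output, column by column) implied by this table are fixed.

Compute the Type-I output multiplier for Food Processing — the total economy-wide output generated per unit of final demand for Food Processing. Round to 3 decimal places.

Technical coefficients a_ij = z_ij / X_j:
  a_11 = 0/560 = 0.00, a_21 = 28/560 = 0.05, a_31 = 168/560 = 0.30
  a_12 = 35/100 = 0.35, a_22 = 10/100 = 0.10, a_32 = 40/100 = 0.40
  a_13 = 96/240 = 0.40, a_23 = 36/240 = 0.15, a_33 = 0/240 = 0.00
I − A =
  [   1.00    -0.35    -0.40]
  [  -0.05     0.90    -0.15]
  [  -0.30    -0.40     1.00]
Cofactors of I−A, C_ij = (−1)^(i+j)·(minor ij) (rows/columns in the sector order above):
  C_11 = (0.90)(1.00) − (-0.15)(-0.40) = 0.8400
  C_12 = −[(-0.05)(1.00) − (-0.15)(-0.30)] = 0.0950
  C_13 = (-0.05)(-0.40) − (0.90)(-0.30) = 0.2900
  C_21 = −[(-0.35)(1.00) − (-0.40)(-0.40)] = 0.5100
  C_22 = (1.00)(1.00) − (-0.40)(-0.30) = 0.8800
  C_23 = −[(1.00)(-0.40) − (-0.35)(-0.30)] = 0.5050
  C_31 = (-0.35)(-0.15) − (-0.40)(0.90) = 0.4125
  C_32 = −[(1.00)(-0.15) − (-0.40)(-0.05)] = 0.1700
  C_33 = (1.00)(0.90) − (-0.35)(-0.05) = 0.8825
det(I−A) = Σ_j (I−A)_1j·C_1j = (1.00)(0.8400) + (-0.35)(0.0950) + (-0.40)(0.2900) = 0.69075
adj(I−A) = Cᵀ =
  [ 0.8400   0.5100   0.4125]
  [ 0.0950   0.8800   0.1700]
  [ 0.2900   0.5050   0.8825]
(I − A)⁻¹ = adj(I−A) / det(I−A) ≈
  [   1.2161     0.7383     0.5972]
  [   0.1375     1.2740     0.2461]
  [   0.4198     0.7311     1.2776]
The output multiplier for sector j is the column-j sum of the Leontief inverse (I − A)⁻¹ = adj(I−A) / det(I−A).
Column 3 of adj(I−A): (0.4125, 0.1700, 0.8825); det(I−A) = 0.69075.
m_3 = (0.4125 + 0.1700 + 0.8825) / 0.69075 = 1.465 / 0.69075 ≈ 2.121.

m_3 = 2.121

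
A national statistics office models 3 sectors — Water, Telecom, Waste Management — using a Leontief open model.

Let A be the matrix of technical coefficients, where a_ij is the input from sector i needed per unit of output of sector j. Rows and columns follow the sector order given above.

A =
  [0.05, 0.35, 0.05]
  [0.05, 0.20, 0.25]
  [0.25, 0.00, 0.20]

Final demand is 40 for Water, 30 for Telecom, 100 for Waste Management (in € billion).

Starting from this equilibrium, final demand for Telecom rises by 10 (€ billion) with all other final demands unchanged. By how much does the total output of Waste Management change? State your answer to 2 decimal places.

Δx_3 = 1.56

I − A =
  [   0.95    -0.35    -0.05]
  [  -0.05     0.80    -0.25]
  [  -0.25     0.00     0.80]
Cofactors of I−A, C_ij = (−1)^(i+j)·(minor ij) (rows/columns in the sector order above):
  C_11 = (0.80)(0.80) − (-0.25)(0.00) = 0.6400
  C_12 = −[(-0.05)(0.80) − (-0.25)(-0.25)] = 0.1025
  C_13 = (-0.05)(0.00) − (0.80)(-0.25) = 0.2000
  C_21 = −[(-0.35)(0.80) − (-0.05)(0.00)] = 0.2800
  C_22 = (0.95)(0.80) − (-0.05)(-0.25) = 0.7475
  C_23 = −[(0.95)(0.00) − (-0.35)(-0.25)] = 0.0875
  C_31 = (-0.35)(-0.25) − (-0.05)(0.80) = 0.1275
  C_32 = −[(0.95)(-0.25) − (-0.05)(-0.05)] = 0.2400
  C_33 = (0.95)(0.80) − (-0.35)(-0.05) = 0.7425
det(I−A) = Σ_j (I−A)_1j·C_1j = (0.95)(0.6400) + (-0.35)(0.1025) + (-0.05)(0.2000) = 0.562125
adj(I−A) = Cᵀ =
  [ 0.6400   0.2800   0.1275]
  [ 0.1025   0.7475   0.2400]
  [ 0.2000   0.0875   0.7425]
(I − A)⁻¹ = adj(I−A) / det(I−A) ≈
  [   1.1385     0.4981     0.2268]
  [   0.1823     1.3298     0.4270]
  [   0.3558     0.1557     1.3209]
Δx = (I − A)⁻¹ Δd with Δd having +10 in the Telecom component and 0 elsewhere.
So Δx_3 = L_32 · (+10), where L_32 = adj(I−A)_32 / det(I−A) = 0.0875 / 0.562125.
Δx_3 = 0.0875 × (+10) / 0.562125 = 0.875 / 0.562125 ≈ 1.56.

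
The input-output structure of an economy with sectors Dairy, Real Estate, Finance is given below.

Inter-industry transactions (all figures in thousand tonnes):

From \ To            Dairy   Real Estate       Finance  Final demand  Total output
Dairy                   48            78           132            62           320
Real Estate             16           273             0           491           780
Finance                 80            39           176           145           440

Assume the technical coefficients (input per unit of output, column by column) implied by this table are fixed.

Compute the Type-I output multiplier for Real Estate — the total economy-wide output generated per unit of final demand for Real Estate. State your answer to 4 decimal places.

m_R = 2.0699

Technical coefficients a_ij = z_ij / X_j:
  a_DD = 48/320 = 0.15, a_RD = 16/320 = 0.05, a_FD = 80/320 = 0.25
  a_DR = 78/780 = 0.10, a_RR = 273/780 = 0.35, a_FR = 39/780 = 0.05
  a_DF = 132/440 = 0.30, a_RF = 0/440 = 0.00, a_FF = 176/440 = 0.40
I − A =
  [   0.85    -0.10    -0.30]
  [  -0.05     0.65     0.00]
  [  -0.25    -0.05     0.60]
Cofactors of I−A, C_ij = (−1)^(i+j)·(minor ij) (rows/columns in the sector order above):
  C_11 = (0.65)(0.60) − (0.00)(-0.05) = 0.3900
  C_12 = −[(-0.05)(0.60) − (0.00)(-0.25)] = 0.0300
  C_13 = (-0.05)(-0.05) − (0.65)(-0.25) = 0.1650
  C_21 = −[(-0.10)(0.60) − (-0.30)(-0.05)] = 0.0750
  C_22 = (0.85)(0.60) − (-0.30)(-0.25) = 0.4350
  C_23 = −[(0.85)(-0.05) − (-0.10)(-0.25)] = 0.0675
  C_31 = (-0.10)(0.00) − (-0.30)(0.65) = 0.1950
  C_32 = −[(0.85)(0.00) − (-0.30)(-0.05)] = 0.0150
  C_33 = (0.85)(0.65) − (-0.10)(-0.05) = 0.5475
det(I−A) = Σ_j (I−A)_1j·C_1j = (0.85)(0.3900) + (-0.10)(0.0300) + (-0.30)(0.1650) = 0.2790
adj(I−A) = Cᵀ =
  [ 0.3900   0.0750   0.1950]
  [ 0.0300   0.4350   0.0150]
  [ 0.1650   0.0675   0.5475]
(I − A)⁻¹ = adj(I−A) / det(I−A) ≈
  [   1.39785     0.26882     0.69892]
  [   0.10753     1.55914     0.05376]
  [   0.59140     0.24194     1.96237]
The output multiplier for sector j is the column-j sum of the Leontief inverse (I − A)⁻¹ = adj(I−A) / det(I−A).
Column R of adj(I−A): (0.0750, 0.4350, 0.0675); det(I−A) = 0.2790.
m_R = (0.0750 + 0.4350 + 0.0675) / 0.2790 = 0.5775 / 0.2790 ≈ 2.0699.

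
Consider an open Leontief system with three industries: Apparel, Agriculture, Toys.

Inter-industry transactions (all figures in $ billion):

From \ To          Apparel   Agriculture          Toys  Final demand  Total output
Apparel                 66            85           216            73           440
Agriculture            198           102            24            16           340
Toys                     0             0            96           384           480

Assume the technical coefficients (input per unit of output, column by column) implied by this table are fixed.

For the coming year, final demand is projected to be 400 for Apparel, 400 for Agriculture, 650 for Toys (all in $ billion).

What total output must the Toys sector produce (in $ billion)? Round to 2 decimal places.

x_3 = 812.50

Technical coefficients a_ij = z_ij / X_j:
  a_11 = 66/440 = 0.15, a_21 = 198/440 = 0.45, a_31 = 0/440 = 0.00
  a_12 = 85/340 = 0.25, a_22 = 102/340 = 0.30, a_32 = 0/340 = 0.00
  a_13 = 216/480 = 0.45, a_23 = 24/480 = 0.05, a_33 = 96/480 = 0.20
I − A =
  [   0.85    -0.25    -0.45]
  [  -0.45     0.70    -0.05]
  [   0.00     0.00     0.80]
Cofactors of I−A, C_ij = (−1)^(i+j)·(minor ij) (rows/columns in the sector order above):
  C_11 = (0.70)(0.80) − (-0.05)(0.00) = 0.5600
  C_12 = −[(-0.45)(0.80) − (-0.05)(0.00)] = 0.3600
  C_13 = (-0.45)(0.00) − (0.70)(0.00) = 0.0000
  C_21 = −[(-0.25)(0.80) − (-0.45)(0.00)] = 0.2000
  C_22 = (0.85)(0.80) − (-0.45)(0.00) = 0.6800
  C_23 = −[(0.85)(0.00) − (-0.25)(0.00)] = 0.0000
  C_31 = (-0.25)(-0.05) − (-0.45)(0.70) = 0.3275
  C_32 = −[(0.85)(-0.05) − (-0.45)(-0.45)] = 0.2450
  C_33 = (0.85)(0.70) − (-0.25)(-0.45) = 0.4825
det(I−A) = Σ_j (I−A)_1j·C_1j = (0.85)(0.5600) + (-0.25)(0.3600) + (-0.45)(0.0000) = 0.3860
adj(I−A) = Cᵀ =
  [ 0.5600   0.2000   0.3275]
  [ 0.3600   0.6800   0.2450]
  [ 0.0000   0.0000   0.4825]
(I − A)⁻¹ = adj(I−A) / det(I−A) ≈
  [   1.4508     0.5181     0.8484]
  [   0.9326     1.7617     0.6347]
  [   0.0000     0.0000     1.2500]
x = (I − A)⁻¹ d = adj(I−A)·d / det(I−A), with det(I−A) = 0.3860:
  x_1 = (0.5600·400 + 0.2000·400 + 0.3275·650) / 0.3860 = 516.875 / 0.3860 ≈ 1339.05
  x_2 = (0.3600·400 + 0.6800·400 + 0.2450·650) / 0.3860 = 575.25 / 0.3860 ≈ 1490.28
  x_3 = (0.0000·400 + 0.0000·400 + 0.4825·650) / 0.3860 = 313.625 / 0.3860 = 812.50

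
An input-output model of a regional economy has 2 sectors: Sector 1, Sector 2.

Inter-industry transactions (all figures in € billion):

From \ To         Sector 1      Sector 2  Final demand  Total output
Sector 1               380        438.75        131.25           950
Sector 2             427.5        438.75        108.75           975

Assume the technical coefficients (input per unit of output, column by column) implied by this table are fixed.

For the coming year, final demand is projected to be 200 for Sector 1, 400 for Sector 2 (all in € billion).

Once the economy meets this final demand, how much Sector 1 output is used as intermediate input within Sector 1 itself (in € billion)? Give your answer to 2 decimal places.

z_11 = 909.80

Technical coefficients a_ij = z_ij / X_j:
  a_11 = 380/950 = 0.40, a_21 = 427.5/950 = 0.45
  a_12 = 438.75/975 = 0.45, a_22 = 438.75/975 = 0.45
I − A =
  [   0.60    -0.45]
  [  -0.45     0.55]
det(I−A) = (0.60)(0.55) − (-0.45)(-0.45) = 0.1275
adj(I−A) = [[0.55, 0.45], [0.45, 0.60]]
(I − A)⁻¹ = adj(I−A) / det(I−A) ≈
  [   4.3137     3.5294]
  [   3.5294     4.7059]
First solve x = (I − A)⁻¹ d = adj(I−A)·d / det(I−A); in particular x_1 = (0.55·200 + 0.45·400) / 0.1275 = 290.00 / 0.1275 ≈ 2274.5098.
Intermediate flow from 1 to 1: z_11 = a_11 · x_1 = 0.40 × 290.00 / 0.1275 = 116.00 / 0.1275 ≈ 909.80.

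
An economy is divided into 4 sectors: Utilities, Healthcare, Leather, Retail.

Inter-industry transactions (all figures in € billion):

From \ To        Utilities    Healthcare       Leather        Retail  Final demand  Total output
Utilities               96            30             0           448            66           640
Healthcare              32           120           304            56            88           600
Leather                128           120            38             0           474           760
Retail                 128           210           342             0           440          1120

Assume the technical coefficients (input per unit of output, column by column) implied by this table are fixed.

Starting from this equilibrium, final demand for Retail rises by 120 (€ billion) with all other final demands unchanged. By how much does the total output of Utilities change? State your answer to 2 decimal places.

Δx_U = 73.15

Technical coefficients a_ij = z_ij / X_j:
  a_UU = 96/640 = 0.15, a_HU = 32/640 = 0.05, a_LU = 128/640 = 0.20, a_RU = 128/640 = 0.20
  a_UH = 30/600 = 0.05, a_HH = 120/600 = 0.20, a_LH = 120/600 = 0.20, a_RH = 210/600 = 0.35
  a_UL = 0/760 = 0.00, a_HL = 304/760 = 0.40, a_LL = 38/760 = 0.05, a_RL = 342/760 = 0.45
  a_UR = 448/1120 = 0.40, a_HR = 56/1120 = 0.05, a_LR = 0/1120 = 0.00, a_RR = 0/1120 = 0.00
I − A =
  [   0.85    -0.05     0.00    -0.40]
  [  -0.05     0.80    -0.40    -0.05]
  [  -0.20    -0.20     0.95     0.00]
  [  -0.20    -0.35    -0.45     1.00]
Compute the cofactors C_ij = (−1)^(i+j)·(3×3 minor ij) of I−A; the adjugate is their transpose:
adj(I−A) = Cᵀ =
  [ 0.658875   0.216500   0.221125   0.274375]
  [ 0.141500   0.695500   0.336125   0.091375]
  [ 0.168500   0.192000   0.591125   0.077000]
  [ 0.257125   0.373125   0.427875   0.571625]
det(I−A) = Σ_j (I−A)_1j·C_1j = (0.85)(0.658875) + (-0.05)(0.141500) + (0.00)(0.168500) + (-0.40)(0.257125) = 0.45011875
(I − A)⁻¹ = adj(I−A) / det(I−A) ≈
  [   1.4638     0.4810     0.4913     0.6096]
  [   0.3144     1.5451     0.7467     0.2030]
  [   0.3743     0.4266     1.3133     0.1711]
  [   0.5712     0.8289     0.9506     1.2699]
Δx = (I − A)⁻¹ Δd with Δd having +120 in the Retail component and 0 elsewhere.
So Δx_U = L_UR · (+120), where L_UR = adj(I−A)_UR / det(I−A) = 0.274375 / 0.45011875.
Δx_U = 0.274375 × (+120) / 0.45011875 = 32.925 / 0.45011875 ≈ 73.15.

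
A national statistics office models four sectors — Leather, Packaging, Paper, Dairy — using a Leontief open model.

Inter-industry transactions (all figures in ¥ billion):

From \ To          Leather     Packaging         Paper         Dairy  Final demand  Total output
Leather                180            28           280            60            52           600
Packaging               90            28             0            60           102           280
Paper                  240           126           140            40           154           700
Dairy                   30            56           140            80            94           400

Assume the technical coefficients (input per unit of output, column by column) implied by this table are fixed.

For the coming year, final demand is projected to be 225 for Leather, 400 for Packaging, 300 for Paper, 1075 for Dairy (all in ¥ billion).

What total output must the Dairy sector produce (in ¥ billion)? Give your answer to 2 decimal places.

x_4 = 2508.33

Technical coefficients a_ij = z_ij / X_j:
  a_11 = 180/600 = 0.30, a_21 = 90/600 = 0.15, a_31 = 240/600 = 0.40, a_41 = 30/600 = 0.05
  a_12 = 28/280 = 0.10, a_22 = 28/280 = 0.10, a_32 = 126/280 = 0.45, a_42 = 56/280 = 0.20
  a_13 = 280/700 = 0.40, a_23 = 0/700 = 0.00, a_33 = 140/700 = 0.20, a_43 = 140/700 = 0.20
  a_14 = 60/400 = 0.15, a_24 = 60/400 = 0.15, a_34 = 40/400 = 0.10, a_44 = 80/400 = 0.20
I − A =
  [   0.70    -0.10    -0.40    -0.15]
  [  -0.15     0.90     0.00    -0.15]
  [  -0.40    -0.45     0.80    -0.10]
  [  -0.05    -0.20    -0.20     0.80]
Compute the cofactors C_ij = (−1)^(i+j)·(3×3 minor ij) of I−A; the adjugate is their transpose:
adj(I−A) = Cᵀ =
  [ 0.520500   0.251500   0.306000   0.183000]
  [ 0.111000   0.286000   0.076500   0.084000]
  [ 0.340875   0.307125   0.459000   0.178875]
  [ 0.145500   0.164000   0.153000   0.321000]
det(I−A) = Σ_j (I−A)_1j·C_1j = (0.70)(0.520500) + (-0.10)(0.111000) + (-0.40)(0.340875) + (-0.15)(0.145500) = 0.195075
(I − A)⁻¹ = adj(I−A) / det(I−A) ≈
  [   2.6682     1.2892     1.5686     0.9381]
  [   0.5690     1.4661     0.3922     0.4306]
  [   1.7474     1.5744     2.3529     0.9170]
  [   0.7459     0.8407     0.7843     1.6455]
x = (I − A)⁻¹ d = adj(I−A)·d / det(I−A), with det(I−A) = 0.195075:
  x_1 = (0.520500·225 + 0.251500·400 + 0.306000·300 + 0.183000·1075) / 0.195075 = 506.2375 / 0.195075 ≈ 2595.09
  x_2 = (0.111000·225 + 0.286000·400 + 0.076500·300 + 0.084000·1075) / 0.195075 = 252.625 / 0.195075 ≈ 1295.01
  x_3 = (0.340875·225 + 0.307125·400 + 0.459000·300 + 0.178875·1075) / 0.195075 = 529.5375 / 0.195075 ≈ 2714.53
  x_4 = (0.145500·225 + 0.164000·400 + 0.153000·300 + 0.321000·1075) / 0.195075 = 489.3125 / 0.195075 ≈ 2508.33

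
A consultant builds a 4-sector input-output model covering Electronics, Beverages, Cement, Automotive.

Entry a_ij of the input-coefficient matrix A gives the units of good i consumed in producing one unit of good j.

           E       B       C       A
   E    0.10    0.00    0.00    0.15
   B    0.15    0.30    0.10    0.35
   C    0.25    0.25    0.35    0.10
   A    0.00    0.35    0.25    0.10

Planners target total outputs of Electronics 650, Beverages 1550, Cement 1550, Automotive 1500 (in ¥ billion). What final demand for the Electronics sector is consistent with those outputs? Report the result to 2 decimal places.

d_E = 360.00

I − A =
  [   0.90     0.00     0.00    -0.15]
  [  -0.15     0.70    -0.10    -0.35]
  [  -0.25    -0.25     0.65    -0.10]
  [   0.00    -0.35    -0.25     0.90]
d = (I − A) x:
  d_E = (+0.90)·650 + (+0.00)·1550 + (+0.00)·1550 + (-0.15)·1500 = 360.00
  d_B = (-0.15)·650 + (+0.70)·1550 + (-0.10)·1550 + (-0.35)·1500 = 307.50
  d_C = (-0.25)·650 + (-0.25)·1550 + (+0.65)·1550 + (-0.10)·1500 = 307.50
  d_A = (+0.00)·650 + (-0.35)·1550 + (-0.25)·1550 + (+0.90)·1500 = 420.00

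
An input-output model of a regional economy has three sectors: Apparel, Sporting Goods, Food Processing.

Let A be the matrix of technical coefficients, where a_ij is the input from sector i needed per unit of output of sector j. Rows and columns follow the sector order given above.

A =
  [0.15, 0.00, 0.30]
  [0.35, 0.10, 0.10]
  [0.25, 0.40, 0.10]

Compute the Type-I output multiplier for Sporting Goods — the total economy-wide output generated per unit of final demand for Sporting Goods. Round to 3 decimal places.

m_S = 2.110

I − A =
  [   0.85     0.00    -0.30]
  [  -0.35     0.90    -0.10]
  [  -0.25    -0.40     0.90]
Cofactors of I−A, C_ij = (−1)^(i+j)·(minor ij) (rows/columns in the sector order above):
  C_11 = (0.90)(0.90) − (-0.10)(-0.40) = 0.7700
  C_12 = −[(-0.35)(0.90) − (-0.10)(-0.25)] = 0.3400
  C_13 = (-0.35)(-0.40) − (0.90)(-0.25) = 0.3650
  C_21 = −[(0.00)(0.90) − (-0.30)(-0.40)] = 0.1200
  C_22 = (0.85)(0.90) − (-0.30)(-0.25) = 0.6900
  C_23 = −[(0.85)(-0.40) − (0.00)(-0.25)] = 0.3400
  C_31 = (0.00)(-0.10) − (-0.30)(0.90) = 0.2700
  C_32 = −[(0.85)(-0.10) − (-0.30)(-0.35)] = 0.1900
  C_33 = (0.85)(0.90) − (0.00)(-0.35) = 0.7650
det(I−A) = Σ_j (I−A)_1j·C_1j = (0.85)(0.7700) + (0.00)(0.3400) + (-0.30)(0.3650) = 0.5450
adj(I−A) = Cᵀ =
  [ 0.7700   0.1200   0.2700]
  [ 0.3400   0.6900   0.1900]
  [ 0.3650   0.3400   0.7650]
(I − A)⁻¹ = adj(I−A) / det(I−A) ≈
  [   1.4128     0.2202     0.4954]
  [   0.6239     1.2661     0.3486]
  [   0.6697     0.6239     1.4037]
The output multiplier for sector j is the column-j sum of the Leontief inverse (I − A)⁻¹ = adj(I−A) / det(I−A).
Column S of adj(I−A): (0.1200, 0.6900, 0.3400); det(I−A) = 0.5450.
m_S = (0.1200 + 0.6900 + 0.3400) / 0.5450 = 1.15 / 0.5450 ≈ 2.110.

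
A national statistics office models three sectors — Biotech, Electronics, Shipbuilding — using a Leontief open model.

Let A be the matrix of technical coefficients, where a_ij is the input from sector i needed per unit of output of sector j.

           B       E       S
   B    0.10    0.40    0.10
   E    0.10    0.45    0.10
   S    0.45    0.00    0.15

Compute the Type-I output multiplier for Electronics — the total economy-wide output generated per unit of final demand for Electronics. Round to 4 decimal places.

m_E = 3.6047

I − A =
  [   0.90    -0.40    -0.10]
  [  -0.10     0.55    -0.10]
  [  -0.45     0.00     0.85]
Cofactors of I−A, C_ij = (−1)^(i+j)·(minor ij) (rows/columns in the sector order above):
  C_11 = (0.55)(0.85) − (-0.10)(0.00) = 0.4675
  C_12 = −[(-0.10)(0.85) − (-0.10)(-0.45)] = 0.1300
  C_13 = (-0.10)(0.00) − (0.55)(-0.45) = 0.2475
  C_21 = −[(-0.40)(0.85) − (-0.10)(0.00)] = 0.3400
  C_22 = (0.90)(0.85) − (-0.10)(-0.45) = 0.7200
  C_23 = −[(0.90)(0.00) − (-0.40)(-0.45)] = 0.1800
  C_31 = (-0.40)(-0.10) − (-0.10)(0.55) = 0.0950
  C_32 = −[(0.90)(-0.10) − (-0.10)(-0.10)] = 0.1000
  C_33 = (0.90)(0.55) − (-0.40)(-0.10) = 0.4550
det(I−A) = Σ_j (I−A)_1j·C_1j = (0.90)(0.4675) + (-0.40)(0.1300) + (-0.10)(0.2475) = 0.3440
adj(I−A) = Cᵀ =
  [ 0.4675   0.3400   0.0950]
  [ 0.1300   0.7200   0.1000]
  [ 0.2475   0.1800   0.4550]
(I − A)⁻¹ = adj(I−A) / det(I−A) ≈
  [   1.35901     0.98837     0.27616]
  [   0.37791     2.09302     0.29070]
  [   0.71948     0.52326     1.32267]
The output multiplier for sector j is the column-j sum of the Leontief inverse (I − A)⁻¹ = adj(I−A) / det(I−A).
Column E of adj(I−A): (0.3400, 0.7200, 0.1800); det(I−A) = 0.3440.
m_E = (0.3400 + 0.7200 + 0.1800) / 0.3440 = 1.24 / 0.3440 ≈ 3.6047.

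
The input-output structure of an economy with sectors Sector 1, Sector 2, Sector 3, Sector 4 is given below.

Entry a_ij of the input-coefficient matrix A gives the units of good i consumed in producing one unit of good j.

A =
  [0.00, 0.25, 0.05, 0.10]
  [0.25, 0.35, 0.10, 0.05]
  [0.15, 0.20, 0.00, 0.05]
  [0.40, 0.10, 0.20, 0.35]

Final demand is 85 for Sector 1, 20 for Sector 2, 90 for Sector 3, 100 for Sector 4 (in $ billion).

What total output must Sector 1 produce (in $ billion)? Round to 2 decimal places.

x_1 = 160.74

I − A =
  [   1.00    -0.25    -0.05    -0.10]
  [  -0.25     0.65    -0.10    -0.05]
  [  -0.15    -0.20     1.00    -0.05]
  [  -0.40    -0.10    -0.20     0.65]
Compute the cofactors C_ij = (−1)^(i+j)·(3×3 minor ij) of I−A; the adjugate is their transpose:
adj(I−A) = Cᵀ =
  [ 0.395500   0.180750   0.053625   0.078875]
  [ 0.193250   0.591125   0.085125   0.081750]
  [ 0.113375   0.157875   0.343375   0.056000]
  [ 0.308000   0.250750   0.151750   0.556375]
det(I−A) = Σ_j (I−A)_1j·C_1j = (1.00)(0.395500) + (-0.25)(0.193250) + (-0.05)(0.113375) + (-0.10)(0.308000) = 0.31071875
(I − A)⁻¹ = adj(I−A) / det(I−A) ≈
  [   1.2729     0.5817     0.1726     0.2538]
  [   0.6219     1.9024     0.2740     0.2631]
  [   0.3649     0.5081     1.1051     0.1802]
  [   0.9913     0.8070     0.4884     1.7906]
x = (I − A)⁻¹ d = adj(I−A)·d / det(I−A), with det(I−A) = 0.31071875:
  x_1 = (0.395500·85 + 0.180750·20 + 0.053625·90 + 0.078875·100) / 0.31071875 = 49.94625 / 0.31071875 ≈ 160.74
  x_2 = (0.193250·85 + 0.591125·20 + 0.085125·90 + 0.081750·100) / 0.31071875 = 44.085 / 0.31071875 ≈ 141.88
  x_3 = (0.113375·85 + 0.157875·20 + 0.343375·90 + 0.056000·100) / 0.31071875 = 49.298125 / 0.31071875 ≈ 158.66
  x_4 = (0.308000·85 + 0.250750·20 + 0.151750·90 + 0.556375·100) / 0.31071875 = 100.49 / 0.31071875 ≈ 323.41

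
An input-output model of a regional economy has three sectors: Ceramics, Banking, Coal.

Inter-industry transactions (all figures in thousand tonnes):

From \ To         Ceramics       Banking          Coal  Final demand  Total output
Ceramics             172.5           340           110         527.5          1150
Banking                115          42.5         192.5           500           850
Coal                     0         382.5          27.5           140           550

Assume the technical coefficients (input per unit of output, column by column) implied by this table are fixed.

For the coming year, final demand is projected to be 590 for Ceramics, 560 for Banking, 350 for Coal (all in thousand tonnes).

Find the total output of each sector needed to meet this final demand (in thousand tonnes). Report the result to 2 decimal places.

x_1 = 1395.74, x_2 = 1056.50, x_3 = 868.87

Technical coefficients a_ij = z_ij / X_j:
  a_11 = 172.5/1150 = 0.15, a_21 = 115/1150 = 0.10, a_31 = 0/1150 = 0.00
  a_12 = 340/850 = 0.40, a_22 = 42.5/850 = 0.05, a_32 = 382.5/850 = 0.45
  a_13 = 110/550 = 0.20, a_23 = 192.5/550 = 0.35, a_33 = 27.5/550 = 0.05
I − A =
  [   0.85    -0.40    -0.20]
  [  -0.10     0.95    -0.35]
  [   0.00    -0.45     0.95]
Cofactors of I−A, C_ij = (−1)^(i+j)·(minor ij) (rows/columns in the sector order above):
  C_11 = (0.95)(0.95) − (-0.35)(-0.45) = 0.7450
  C_12 = −[(-0.10)(0.95) − (-0.35)(0.00)] = 0.0950
  C_13 = (-0.10)(-0.45) − (0.95)(0.00) = 0.0450
  C_21 = −[(-0.40)(0.95) − (-0.20)(-0.45)] = 0.4700
  C_22 = (0.85)(0.95) − (-0.20)(0.00) = 0.8075
  C_23 = −[(0.85)(-0.45) − (-0.40)(0.00)] = 0.3825
  C_31 = (-0.40)(-0.35) − (-0.20)(0.95) = 0.3300
  C_32 = −[(0.85)(-0.35) − (-0.20)(-0.10)] = 0.3175
  C_33 = (0.85)(0.95) − (-0.40)(-0.10) = 0.7675
det(I−A) = Σ_j (I−A)_1j·C_1j = (0.85)(0.7450) + (-0.40)(0.0950) + (-0.20)(0.0450) = 0.58625
adj(I−A) = Cᵀ =
  [ 0.7450   0.4700   0.3300]
  [ 0.0950   0.8075   0.3175]
  [ 0.0450   0.3825   0.7675]
(I − A)⁻¹ = adj(I−A) / det(I−A) ≈
  [   1.2708     0.8017     0.5629]
  [   0.1620     1.3774     0.5416]
  [   0.0768     0.6525     1.3092]
x = (I − A)⁻¹ d = adj(I−A)·d / det(I−A), with det(I−A) = 0.58625:
  x_1 = (0.7450·590 + 0.4700·560 + 0.3300·350) / 0.58625 = 818.25 / 0.58625 ≈ 1395.74
  x_2 = (0.0950·590 + 0.8075·560 + 0.3175·350) / 0.58625 = 619.375 / 0.58625 ≈ 1056.50
  x_3 = (0.0450·590 + 0.3825·560 + 0.7675·350) / 0.58625 = 509.375 / 0.58625 ≈ 868.87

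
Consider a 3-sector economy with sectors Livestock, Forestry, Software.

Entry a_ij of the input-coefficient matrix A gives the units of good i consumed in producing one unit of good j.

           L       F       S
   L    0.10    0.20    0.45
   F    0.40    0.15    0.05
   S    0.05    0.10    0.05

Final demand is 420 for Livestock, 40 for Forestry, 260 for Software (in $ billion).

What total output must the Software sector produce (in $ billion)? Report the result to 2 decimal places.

x_S = 356.13

I − A =
  [   0.90    -0.20    -0.45]
  [  -0.40     0.85    -0.05]
  [  -0.05    -0.10     0.95]
Cofactors of I−A, C_ij = (−1)^(i+j)·(minor ij) (rows/columns in the sector order above):
  C_11 = (0.85)(0.95) − (-0.05)(-0.10) = 0.8025
  C_12 = −[(-0.40)(0.95) − (-0.05)(-0.05)] = 0.3825
  C_13 = (-0.40)(-0.10) − (0.85)(-0.05) = 0.0825
  C_21 = −[(-0.20)(0.95) − (-0.45)(-0.10)] = 0.2350
  C_22 = (0.90)(0.95) − (-0.45)(-0.05) = 0.8325
  C_23 = −[(0.90)(-0.10) − (-0.20)(-0.05)] = 0.1000
  C_31 = (-0.20)(-0.05) − (-0.45)(0.85) = 0.3925
  C_32 = −[(0.90)(-0.05) − (-0.45)(-0.40)] = 0.2250
  C_33 = (0.90)(0.85) − (-0.20)(-0.40) = 0.6850
det(I−A) = Σ_j (I−A)_1j·C_1j = (0.90)(0.8025) + (-0.20)(0.3825) + (-0.45)(0.0825) = 0.608625
adj(I−A) = Cᵀ =
  [ 0.8025   0.2350   0.3925]
  [ 0.3825   0.8325   0.2250]
  [ 0.0825   0.1000   0.6850]
(I − A)⁻¹ = adj(I−A) / det(I−A) ≈
  [   1.3185     0.3861     0.6449]
  [   0.6285     1.3678     0.3697]
  [   0.1356     0.1643     1.1255]
x = (I − A)⁻¹ d = adj(I−A)·d / det(I−A), with det(I−A) = 0.608625:
  x_L = (0.8025·420 + 0.2350·40 + 0.3925·260) / 0.608625 = 448.50 / 0.608625 ≈ 736.91
  x_F = (0.3825·420 + 0.8325·40 + 0.2250·260) / 0.608625 = 252.45 / 0.608625 ≈ 414.79
  x_S = (0.0825·420 + 0.1000·40 + 0.6850·260) / 0.608625 = 216.75 / 0.608625 ≈ 356.13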